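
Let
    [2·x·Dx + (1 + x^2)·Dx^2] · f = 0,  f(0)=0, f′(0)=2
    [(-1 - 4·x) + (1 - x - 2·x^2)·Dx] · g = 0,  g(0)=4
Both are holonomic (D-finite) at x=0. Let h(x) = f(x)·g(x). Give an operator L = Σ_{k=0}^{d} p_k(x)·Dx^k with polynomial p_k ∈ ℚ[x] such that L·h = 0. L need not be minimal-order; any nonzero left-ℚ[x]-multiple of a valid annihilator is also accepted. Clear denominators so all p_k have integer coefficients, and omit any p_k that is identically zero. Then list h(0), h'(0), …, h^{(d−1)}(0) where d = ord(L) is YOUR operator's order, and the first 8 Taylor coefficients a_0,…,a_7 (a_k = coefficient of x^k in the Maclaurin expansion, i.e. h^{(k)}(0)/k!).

L = (4 + 2·x + 12·x^2) + (2 + 6·x + 4·x^2 + 12·x^3)·Dx + (-1 + x + x^2 + x^3 + 2·x^4)·Dx^2  (order 2).
h: a_k = 0, 8, 8, 64/3, 112/3, 408/5, 2344/15, 33424/105, …
ICs: h(0) = 0, h′(0) = 8.

f: a_k = 0, 2, 0, -2/3, 0, 2/5, 0, -2/7, …
g: a_k = 4, 4, 12, 20, 44, 84, 172, 340, …
Product ⇒ symmetric product L₀, ord ≤ 2.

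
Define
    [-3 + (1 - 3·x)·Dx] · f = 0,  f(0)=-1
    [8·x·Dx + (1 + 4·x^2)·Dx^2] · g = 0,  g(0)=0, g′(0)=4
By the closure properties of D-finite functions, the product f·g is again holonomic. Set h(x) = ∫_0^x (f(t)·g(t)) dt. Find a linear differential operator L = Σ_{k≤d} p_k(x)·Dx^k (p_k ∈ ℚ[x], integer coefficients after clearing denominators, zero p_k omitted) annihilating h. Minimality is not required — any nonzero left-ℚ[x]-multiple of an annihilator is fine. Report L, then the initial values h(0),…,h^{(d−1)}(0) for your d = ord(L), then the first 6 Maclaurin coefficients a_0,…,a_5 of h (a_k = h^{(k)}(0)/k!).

f: a_k = -1, -3, -9, -27, -81, -243, …
g: a_k = 0, 4, 0, -16/3, 0, 64/5, …
f·g: L₀ = L_f ⊗_s L_g, ord ≤ 1·2.
h=∫₀ˣh₀: take L = L₀·Dx.
L = 24·x·Dx + (6 - 8·x + 48·x^2)·Dx^2 + (-1 + 3·x - 4·x^2 + 12·x^3)·Dx^3  (order 3).
h: a_k = 0, 0, -2, -4, -23/3, -92/5, …
ICs: h(0) = 0, h′(0) = 0, h′′(0) = -4.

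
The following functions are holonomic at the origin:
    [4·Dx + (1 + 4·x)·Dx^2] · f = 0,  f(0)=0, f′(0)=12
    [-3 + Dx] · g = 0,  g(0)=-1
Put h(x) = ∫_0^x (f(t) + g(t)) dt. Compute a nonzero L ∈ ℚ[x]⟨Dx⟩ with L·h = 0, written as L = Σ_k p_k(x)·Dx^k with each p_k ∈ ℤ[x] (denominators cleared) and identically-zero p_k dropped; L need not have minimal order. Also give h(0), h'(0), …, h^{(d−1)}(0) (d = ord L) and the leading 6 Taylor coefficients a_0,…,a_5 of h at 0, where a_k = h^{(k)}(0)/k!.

L = (-132 - 144·x)·Dx^2 + (23 - 72·x - 144·x^2)·Dx^3 + (7 + 40·x + 48·x^2)·Dx^4  (order 4).
h: a_k = 0, -1, 9/2, -19/2, 119/8, -1563/40, …
ICs: h(0) = 0, h′(0) = -1, h′′(0) = 9, h′′′(0) = -57.

f: a_k = 0, 12, -24, 64, -192, 3072/5, …
g: a_k = -1, -3, -9/2, -9/2, -27/8, -81/40, …
f+g: L₀ = lclm(L_f,L_g), ord ≤ 2+1.
Integrate: L := L₀·Dx.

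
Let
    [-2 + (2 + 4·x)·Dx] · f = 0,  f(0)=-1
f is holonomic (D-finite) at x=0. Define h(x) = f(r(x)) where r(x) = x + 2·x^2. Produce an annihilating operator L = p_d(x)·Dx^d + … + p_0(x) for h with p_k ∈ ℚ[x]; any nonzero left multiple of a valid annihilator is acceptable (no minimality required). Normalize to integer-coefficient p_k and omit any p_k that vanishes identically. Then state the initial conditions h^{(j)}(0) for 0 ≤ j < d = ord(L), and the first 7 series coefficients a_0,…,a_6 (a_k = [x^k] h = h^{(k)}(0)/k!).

f: a_k = -1, -1, 1/2, -1/2, 5/8, -7/8, 21/16, …
Change of var in L_f (x↦r) gives L₀.
L = (-1 - 4·x) + (1 + 2·x + 4·x^2)·Dx  (order 1).
h: a_k = -1, -1, -3/2, 3/2, -3/8, -15/8, 57/16, …
ICs: h(0) = -1.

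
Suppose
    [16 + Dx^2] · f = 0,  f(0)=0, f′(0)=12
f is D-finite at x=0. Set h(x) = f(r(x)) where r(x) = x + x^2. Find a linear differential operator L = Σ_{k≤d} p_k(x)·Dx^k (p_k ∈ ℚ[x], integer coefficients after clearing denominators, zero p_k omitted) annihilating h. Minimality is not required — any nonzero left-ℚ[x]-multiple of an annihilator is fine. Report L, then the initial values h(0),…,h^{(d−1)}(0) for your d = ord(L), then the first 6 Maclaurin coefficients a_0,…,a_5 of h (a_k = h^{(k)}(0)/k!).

f: a_k = 0, 12, 0, -32, 0, 128/5, …
f∘r: x↦r, Dx↦Dx/r' in L_f ⇒ L₀.
L = (16 + 96·x + 192·x^2 + 128·x^3) - 2·Dx + (1 + 2·x)·Dx^2  (order 2).
h: a_k = 0, 12, 12, -32, -96, -352/5, …
ICs: h(0) = 0, h′(0) = 12.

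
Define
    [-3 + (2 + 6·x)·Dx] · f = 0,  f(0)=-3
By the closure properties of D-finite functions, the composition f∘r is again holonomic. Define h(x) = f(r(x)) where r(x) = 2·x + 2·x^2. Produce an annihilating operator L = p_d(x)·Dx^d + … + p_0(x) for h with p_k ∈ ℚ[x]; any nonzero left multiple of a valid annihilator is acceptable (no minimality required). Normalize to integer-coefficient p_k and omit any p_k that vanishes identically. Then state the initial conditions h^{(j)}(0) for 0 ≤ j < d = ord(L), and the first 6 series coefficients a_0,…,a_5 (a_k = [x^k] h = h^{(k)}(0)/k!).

f: a_k = -3, -9/2, 27/8, -81/16, 1215/128, -5103/256, …
Change of var in L_f (x↦r) gives L₀.
L = (-3 - 6·x) + (1 + 6·x + 6·x^2)·Dx  (order 1).
h: a_k = -3, -9, 9/2, -27/2, 351/8, -1215/8, …
ICs: h(0) = -3.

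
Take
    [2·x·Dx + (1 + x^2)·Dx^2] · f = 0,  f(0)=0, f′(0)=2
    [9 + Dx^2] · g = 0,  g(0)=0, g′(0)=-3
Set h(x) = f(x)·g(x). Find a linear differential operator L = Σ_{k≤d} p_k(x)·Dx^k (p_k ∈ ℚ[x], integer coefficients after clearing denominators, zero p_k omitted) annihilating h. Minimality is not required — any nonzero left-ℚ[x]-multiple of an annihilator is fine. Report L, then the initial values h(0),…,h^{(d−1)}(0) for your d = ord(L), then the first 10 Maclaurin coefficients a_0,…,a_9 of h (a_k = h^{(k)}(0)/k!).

L = (1170 + 3834·x^2 + 4779·x^4 + 2916·x^6 + 729·x^8) + (396·x + 1044·x^3 + 972·x^5 + 324·x^7)·Dx + (220 + 768·x^2 + 1026·x^4 + 648·x^6 + 162·x^8)·Dx^2 + (44·x + 116·x^3 + 108·x^5 + 36·x^7)·Dx^3 + (10 + 38·x^2 + 55·x^4 + 36·x^6 + 9·x^8)·Dx^4  (order 4).
h: a_k = 0, 0, -6, 0, 11, 0, -33/4, 0, 39/8, 0, …
ICs: h(0) = 0, h′(0) = 0, h′′(0) = -12, h′′′(0) = 0.

f: a_k = 0, 2, 0, -2/3, 0, 2/5, 0, -2/7, 0, 2/9, …
g: a_k = 0, -3, 0, 9/2, 0, -81/40, 0, 243/560, 0, -243/4480, …
Product ⇒ symmetric product L₀, ord ≤ 4.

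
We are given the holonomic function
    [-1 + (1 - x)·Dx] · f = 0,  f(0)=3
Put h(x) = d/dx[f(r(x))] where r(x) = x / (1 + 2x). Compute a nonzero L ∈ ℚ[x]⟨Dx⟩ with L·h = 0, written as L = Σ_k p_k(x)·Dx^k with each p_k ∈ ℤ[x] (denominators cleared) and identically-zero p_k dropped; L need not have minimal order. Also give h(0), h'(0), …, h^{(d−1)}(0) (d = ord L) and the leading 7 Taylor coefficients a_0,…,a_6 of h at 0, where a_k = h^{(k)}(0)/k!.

L = -4 + (-2 - 2·x)·Dx  (order 1).
h: a_k = 3, -6, 9, -12, 15, -18, 21, …
ICs: h(0) = 3.

f: a_k = 3, 3, 3, 3, 3, 3, 3, …
Change of var in L_f (x↦r) gives L₀.
Derive L from L₀ (diff closure).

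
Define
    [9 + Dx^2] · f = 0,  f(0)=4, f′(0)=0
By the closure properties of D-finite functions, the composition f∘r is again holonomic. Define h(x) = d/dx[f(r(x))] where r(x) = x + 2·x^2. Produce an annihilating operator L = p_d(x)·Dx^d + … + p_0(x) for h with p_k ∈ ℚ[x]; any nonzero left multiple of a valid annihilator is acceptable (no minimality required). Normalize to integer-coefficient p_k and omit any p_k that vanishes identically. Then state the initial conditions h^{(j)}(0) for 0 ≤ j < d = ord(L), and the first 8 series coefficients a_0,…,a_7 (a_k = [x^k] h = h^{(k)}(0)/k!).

L = (57 + 144·x + 864·x^2 + 2304·x^3 + 2304·x^4) + (-12 - 48·x)·Dx + (1 + 8·x + 16·x^2)·Dx^2  (order 2).
h: a_k = 0, -36, -216, -234, 540, 19197/10, 13419/5, -29511/140, …
ICs: h(0) = 0, h′(0) = -36.

f: a_k = 4, 0, -18, 0, 27/2, 0, -81/20, 0, …
Change of var in L_f (x↦r) gives L₀.
h=h₀': d/dx-closure on L₀ ⇒ L.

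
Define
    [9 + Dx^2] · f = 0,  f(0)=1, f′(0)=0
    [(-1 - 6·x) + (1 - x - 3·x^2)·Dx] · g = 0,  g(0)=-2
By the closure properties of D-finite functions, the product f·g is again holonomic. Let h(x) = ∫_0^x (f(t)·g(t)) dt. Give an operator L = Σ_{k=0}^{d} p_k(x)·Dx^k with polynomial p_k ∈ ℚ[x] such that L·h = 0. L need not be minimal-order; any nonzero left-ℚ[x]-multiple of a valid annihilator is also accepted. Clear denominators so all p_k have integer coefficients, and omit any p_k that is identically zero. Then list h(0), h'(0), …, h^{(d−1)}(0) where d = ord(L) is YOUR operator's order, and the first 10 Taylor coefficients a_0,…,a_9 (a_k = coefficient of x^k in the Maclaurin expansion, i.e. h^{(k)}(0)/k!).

L = (-3 + 9·x + 27·x^2)·Dx + (2 + 12·x)·Dx^2 + (-1 + x + 3·x^2)·Dx^3  (order 3).
h: a_k = 0, -2, -1, 1/3, -5/4, -7/4, -95/24, -1919/280, -4769/320, -118037/4032, …
ICs: h(0) = 0, h′(0) = -2, h′′(0) = -2.

f: a_k = 1, 0, -9/2, 0, 27/8, 0, -81/80, 0, 729/4480, 0, …
g: a_k = -2, -2, -8, -14, -38, -80, -194, -434, -1016, -2318, …
h₀=f·g: eliminate ⇒ L₀, order ≤ 2·1.
h=∫h₀ ⇒ L = L₀·Dx.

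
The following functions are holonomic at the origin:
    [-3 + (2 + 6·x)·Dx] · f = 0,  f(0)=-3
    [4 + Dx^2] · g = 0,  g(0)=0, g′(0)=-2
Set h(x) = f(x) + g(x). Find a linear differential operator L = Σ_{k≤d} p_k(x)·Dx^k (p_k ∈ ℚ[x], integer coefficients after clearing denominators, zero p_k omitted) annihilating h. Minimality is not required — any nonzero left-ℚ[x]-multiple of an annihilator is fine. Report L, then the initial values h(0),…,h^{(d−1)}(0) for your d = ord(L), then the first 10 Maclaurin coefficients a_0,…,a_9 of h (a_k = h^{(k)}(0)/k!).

f: a_k = -3, -9/2, 27/8, -81/16, 1215/128, -5103/256, 45927/1024, -216513/2048, 8444007/32768, -42220035/65536, …
g: a_k = 0, -2, 0, 4/3, 0, -4/15, 0, 8/315, 0, -4/2835, …
Sum ⇒ L₀ = lclm(L_f,L_g) in ℚ(x)⟨Dx⟩.
L = (-516 - 1152·x - 1728·x^2) + (56 + 936·x + 3456·x^2 + 3456·x^3)·Dx + (-129 - 288·x - 432·x^2)·Dx^2 + (14 + 234·x + 864·x^2 + 864·x^3)·Dx^3  (order 3).
h: a_k = -3, -13/2, 27/8, -179/48, 1215/128, -77569/3840, 45927/1024, -68185211/645120, 8444007/32768, -119694061369/185794560, …
ICs: h(0) = -3, h′(0) = -13/2, h′′(0) = 27/4.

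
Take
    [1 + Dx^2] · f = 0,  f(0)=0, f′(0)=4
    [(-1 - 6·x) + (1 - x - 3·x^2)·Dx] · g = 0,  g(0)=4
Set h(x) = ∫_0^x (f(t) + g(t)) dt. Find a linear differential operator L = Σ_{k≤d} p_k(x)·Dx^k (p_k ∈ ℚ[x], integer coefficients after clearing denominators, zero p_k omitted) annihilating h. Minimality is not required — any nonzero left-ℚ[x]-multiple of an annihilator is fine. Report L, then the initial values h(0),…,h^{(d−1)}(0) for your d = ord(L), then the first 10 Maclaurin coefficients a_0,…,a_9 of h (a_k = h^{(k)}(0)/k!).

L = (-43 - 292·x - 307·x^2 - 624·x^3 - 45·x^4 - 54·x^5)·Dx + (9 + 7·x + 6·x^2 - 91·x^3 - 144·x^4 - 27·x^5 - 27·x^6)·Dx^2 + (-43 - 292·x - 307·x^2 - 624·x^3 - 45·x^4 - 54·x^5)·Dx^3 + (9 + 7·x + 6·x^2 - 91·x^3 - 144·x^4 - 27·x^5 - 27·x^6)·Dx^4  (order 4).
h: a_k = 0, 4, 4, 16/3, 41/6, 76/5, 4801/180, 388/7, 1093679/10080, 2032/9, …
ICs: h(0) = 0, h′(0) = 4, h′′(0) = 8, h′′′(0) = 32.

f: a_k = 0, 4, 0, -2/3, 0, 1/30, 0, -1/1260, 0, 1/90720, …
g: a_k = 4, 4, 16, 28, 76, 160, 388, 868, 2032, 4636, …
Weyl lclm of L_f,L_g ⇒ L₀ (ord ≤ 3).
Integrate: L := L₀·Dx.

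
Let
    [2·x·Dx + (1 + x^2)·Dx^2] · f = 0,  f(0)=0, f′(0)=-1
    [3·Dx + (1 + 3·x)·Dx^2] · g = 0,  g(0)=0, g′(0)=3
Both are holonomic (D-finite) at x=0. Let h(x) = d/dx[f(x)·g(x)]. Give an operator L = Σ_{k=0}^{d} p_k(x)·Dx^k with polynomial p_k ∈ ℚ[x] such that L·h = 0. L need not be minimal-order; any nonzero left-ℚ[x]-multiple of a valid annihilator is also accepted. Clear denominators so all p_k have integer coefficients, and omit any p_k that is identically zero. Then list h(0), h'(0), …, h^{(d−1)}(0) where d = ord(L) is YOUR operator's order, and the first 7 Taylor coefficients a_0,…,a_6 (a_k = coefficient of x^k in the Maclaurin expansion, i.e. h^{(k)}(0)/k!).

f: a_k = 0, -1, 0, 1/3, 0, -1/5, 0, …
g: a_k = 0, 3, -9/2, 9, -81/4, 243/5, -243/2, …
h₀=f·g: eliminate ⇒ L₀, order ≤ 2·2.
Derive L from L₀ (diff closure).
L = (264 + 1260·x + 1008·x^2 + 3420·x^3 + 3240·x^4 + 4212·x^5 + 324·x^7) + (178 + 660·x + 3828·x^2 + 7308·x^3 + 12960·x^4 + 10044·x^5 + 11340·x^6 + 324·x^7 + 1134·x^8)·Dx + (132 + 608·x + 1728·x^2 + 4568·x^3 + 6456·x^4 + 8856·x^5 + 5184·x^6 + 5544·x^7 + 324·x^8 + 648·x^9)·Dx^2 + (13 + 102·x + 341·x^2 + 744·x^3 + 1138·x^4 + 1236·x^5 + 1386·x^6 + 648·x^7 + 657·x^8 + 54·x^9 + 81·x^10)·Dx^3  (order 3).
h: a_k = 0, -6, 27/2, -32, 375/4, -1386/5, 16191/20, …
ICs: h(0) = 0, h′(0) = -6, h′′(0) = 27.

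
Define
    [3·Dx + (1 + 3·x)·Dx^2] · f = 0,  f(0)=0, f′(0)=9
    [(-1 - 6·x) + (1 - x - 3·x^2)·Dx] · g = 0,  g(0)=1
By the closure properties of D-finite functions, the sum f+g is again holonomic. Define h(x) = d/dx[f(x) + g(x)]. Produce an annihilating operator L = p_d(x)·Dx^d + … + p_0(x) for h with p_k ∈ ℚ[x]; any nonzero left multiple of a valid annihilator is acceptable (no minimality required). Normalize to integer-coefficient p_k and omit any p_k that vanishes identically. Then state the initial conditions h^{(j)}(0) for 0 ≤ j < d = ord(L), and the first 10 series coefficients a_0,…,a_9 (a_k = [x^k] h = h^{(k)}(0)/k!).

L = (-270 - 1422·x - 3780·x^2 - 2916·x^3 - 2916·x^4) + (-24 - 468·x - 2736·x^2 - 5616·x^3 - 5994·x^4 - 4860·x^5)·Dx + (11 + 79·x + 129·x^2 - 171·x^3 - 783·x^4 - 1377·x^5 - 972·x^6)·Dx^2  (order 2).
h: a_k = 10, -19, 102, -167, 929, -1605, 8080, -15619, 69480, -150317, …
ICs: h(0) = 10, h′(0) = -19.

f: a_k = 0, 9, -27/2, 27, -243/4, 729/5, -729/2, 6561/7, -19683/8, 6561, …
g: a_k = 1, 1, 4, 7, 19, 40, 97, 217, 508, 1159, …
h₀=f+g: left-lcm gives L₀, ord ≤ 3.
h₀' ⇒ L via d/dx closure of L₀.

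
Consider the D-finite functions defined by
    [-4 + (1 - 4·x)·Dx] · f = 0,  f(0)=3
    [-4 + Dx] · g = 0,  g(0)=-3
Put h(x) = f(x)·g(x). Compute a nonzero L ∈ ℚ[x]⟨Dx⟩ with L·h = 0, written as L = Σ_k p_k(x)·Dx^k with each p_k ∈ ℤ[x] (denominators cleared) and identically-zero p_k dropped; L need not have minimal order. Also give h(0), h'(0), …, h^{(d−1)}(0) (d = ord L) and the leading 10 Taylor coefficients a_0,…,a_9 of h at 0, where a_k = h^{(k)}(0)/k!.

f: a_k = 3, 12, 48, 192, 768, 3072, 12288, 49152, 196608, 786432, …
g: a_k = -3, -12, -24, -32, -32, -128/5, -256/15, -1024/105, -512/105, -2048/945, …
Product ⇒ symmetric product L₀, ord ≤ 1.
L = (8 - 16·x) + (-1 + 4·x)·Dx  (order 1).
h: a_k = -9, -72, -360, -1536, -6240, -125184/5, -500992/5, -2805760/7, -56115712/35, -404033536/63, …
ICs: h(0) = -9.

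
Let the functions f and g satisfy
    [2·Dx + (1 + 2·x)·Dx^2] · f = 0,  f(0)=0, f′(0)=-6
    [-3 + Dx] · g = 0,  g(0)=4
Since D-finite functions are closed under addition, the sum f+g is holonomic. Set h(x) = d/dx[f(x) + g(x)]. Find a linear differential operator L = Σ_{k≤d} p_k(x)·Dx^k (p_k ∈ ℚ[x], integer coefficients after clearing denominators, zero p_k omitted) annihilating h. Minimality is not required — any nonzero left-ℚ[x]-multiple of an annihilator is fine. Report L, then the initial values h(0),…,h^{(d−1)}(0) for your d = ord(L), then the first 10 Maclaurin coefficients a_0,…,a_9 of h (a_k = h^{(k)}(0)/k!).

f: a_k = 0, -6, 6, -8, 12, -96/5, 32, -384/7, 96, -512/3, …
g: a_k = 4, 12, 18, 18, 27/2, 81/10, 81/20, 243/140, 729/1120, 243/1120, …
L₀ := lclm(L_f,L_g); ord L₀ ≤ 2+1.
h₀' ⇒ L via d/dx closure of L₀.
L = (-42 - 36·x) + (-1 - 36·x - 36·x^2)·Dx + (5 + 16·x + 12·x^2)·Dx^2  (order 2).
h: a_k = 6, 48, 30, 102, -111/2, 2163/10, -7437/20, 108249/140, -1718133/1120, 3441369/1120, …
ICs: h(0) = 6, h′(0) = 48.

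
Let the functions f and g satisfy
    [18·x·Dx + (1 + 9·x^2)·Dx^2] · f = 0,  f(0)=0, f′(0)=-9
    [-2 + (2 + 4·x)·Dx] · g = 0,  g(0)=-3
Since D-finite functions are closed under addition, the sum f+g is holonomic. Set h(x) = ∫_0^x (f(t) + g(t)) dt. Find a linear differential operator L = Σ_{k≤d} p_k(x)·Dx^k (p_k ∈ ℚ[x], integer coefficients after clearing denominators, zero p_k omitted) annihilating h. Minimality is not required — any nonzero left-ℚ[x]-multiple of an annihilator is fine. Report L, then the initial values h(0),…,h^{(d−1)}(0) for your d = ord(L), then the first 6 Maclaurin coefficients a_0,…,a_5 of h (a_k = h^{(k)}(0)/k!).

L = (-36 - 180·x + 972·x^2 + 972·x^3)·Dx^2 + (-42 - 144·x + 720·x^2 + 3888·x^3 + 3402·x^4)·Dx^3 + (-2 + 32·x + 108·x^2 + 396·x^3 + 1134·x^4 + 972·x^5)·Dx^4  (order 4).
h: a_k = 0, -3, -6, 1/2, 51/8, 3/8, …
ICs: h(0) = 0, h′(0) = -3, h′′(0) = -12, h′′′(0) = 3.

f: a_k = 0, -9, 0, 27, 0, -729/5, …
g: a_k = -3, -3, 3/2, -3/2, 15/8, -21/8, …
L₀ := lclm(L_f,L_g); ord L₀ ≤ 2+1.
h=∫₀ˣh₀: take L = L₀·Dx.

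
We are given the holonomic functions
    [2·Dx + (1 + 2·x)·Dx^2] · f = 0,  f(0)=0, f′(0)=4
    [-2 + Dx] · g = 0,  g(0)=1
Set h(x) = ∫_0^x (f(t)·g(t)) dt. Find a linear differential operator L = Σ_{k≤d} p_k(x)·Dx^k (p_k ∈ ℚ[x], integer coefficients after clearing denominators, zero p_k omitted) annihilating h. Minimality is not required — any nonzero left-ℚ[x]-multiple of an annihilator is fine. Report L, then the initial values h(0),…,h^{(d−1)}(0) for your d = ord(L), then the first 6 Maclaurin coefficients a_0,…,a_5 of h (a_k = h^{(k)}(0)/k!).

L = 8·x·Dx + (-2 - 8·x)·Dx^2 + (1 + 2·x)·Dx^3  (order 3).
h: a_k = 0, 0, 2, 4/3, 4/3, 0, …
ICs: h(0) = 0, h′(0) = 0, h′′(0) = 4.

f: a_k = 0, 4, -4, 16/3, -8, 64/5, …
g: a_k = 1, 2, 2, 4/3, 2/3, 4/15, …
Sym-product of L_f,L_g gives L₀ (≤ ord 2).
h=∫₀ˣh₀: take L = L₀·Dx.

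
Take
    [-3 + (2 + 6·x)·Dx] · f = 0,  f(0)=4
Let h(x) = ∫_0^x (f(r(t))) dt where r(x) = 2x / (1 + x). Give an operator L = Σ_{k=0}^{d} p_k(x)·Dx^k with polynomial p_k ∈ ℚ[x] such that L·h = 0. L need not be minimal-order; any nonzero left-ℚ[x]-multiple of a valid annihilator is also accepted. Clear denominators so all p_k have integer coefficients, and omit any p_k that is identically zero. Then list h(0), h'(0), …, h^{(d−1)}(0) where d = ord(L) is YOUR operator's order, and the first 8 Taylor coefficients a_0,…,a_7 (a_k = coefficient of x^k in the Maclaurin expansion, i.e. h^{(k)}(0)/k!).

L = -3·Dx + (1 + 8·x + 7·x^2)·Dx^2  (order 2).
h: a_k = 0, 4, 6, -10, 51/2, -861/10, 1379/4, -6141/4, …
ICs: h(0) = 0, h′(0) = 4.

f: a_k = 4, 6, -9/2, 27/4, -405/32, 1701/64, -15309/256, 72171/512, …
f∘r: x↦r, Dx↦Dx/r' in L_f ⇒ L₀.
∫: right-multiply L₀ by Dx.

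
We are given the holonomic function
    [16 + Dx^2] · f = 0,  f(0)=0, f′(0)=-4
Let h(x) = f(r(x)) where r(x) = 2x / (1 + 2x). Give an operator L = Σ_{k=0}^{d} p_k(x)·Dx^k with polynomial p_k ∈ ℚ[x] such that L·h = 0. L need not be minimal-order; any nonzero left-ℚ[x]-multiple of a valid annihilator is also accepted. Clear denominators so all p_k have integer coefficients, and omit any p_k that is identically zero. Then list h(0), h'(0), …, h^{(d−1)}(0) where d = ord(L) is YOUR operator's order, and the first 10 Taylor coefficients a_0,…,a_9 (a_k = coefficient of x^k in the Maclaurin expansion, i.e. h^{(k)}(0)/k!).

f: a_k = 0, -4, 0, 32/3, 0, -128/15, 0, 1024/315, 0, -2048/2835, …
L₀ from L_f via x↦r, Dx↦r'^{-1}Dx.
L = 64 + (4 + 24·x + 48·x^2 + 32·x^3)·Dx + (1 + 8·x + 24·x^2 + 32·x^3 + 16·x^4)·Dx^2  (order 2).
h: a_k = 0, -8, 16, 160/3, -448, 24704/15, -3840, 1260032/315, 644096/45, -61650944/567, …
ICs: h(0) = 0, h′(0) = -8.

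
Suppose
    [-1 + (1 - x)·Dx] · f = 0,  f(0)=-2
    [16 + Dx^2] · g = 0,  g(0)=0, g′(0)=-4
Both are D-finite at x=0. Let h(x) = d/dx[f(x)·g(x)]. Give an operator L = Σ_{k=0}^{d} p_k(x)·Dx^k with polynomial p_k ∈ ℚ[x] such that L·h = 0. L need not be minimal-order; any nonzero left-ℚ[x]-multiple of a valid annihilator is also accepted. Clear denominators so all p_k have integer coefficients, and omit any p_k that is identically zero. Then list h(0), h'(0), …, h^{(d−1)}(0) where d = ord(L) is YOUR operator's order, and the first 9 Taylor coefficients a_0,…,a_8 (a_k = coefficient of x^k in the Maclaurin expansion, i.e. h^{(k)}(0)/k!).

f: a_k = -2, -2, -2, -2, -2, -2, -2, -2, -2, …
g: a_k = 0, -4, 0, 32/3, 0, -128/15, 0, 1024/315, 0, …
f·g: L₀ = L_f ⊗_s L_g, ord ≤ 1·2.
h₀' ⇒ L via d/dx closure of L₀.
L = (14 - 32·x + 16·x^2) + (-2 + 2·x)·Dx + (1 - 2·x + x^2)·Dx^2  (order 2).
h: a_k = 8, 16, -40, -160/3, 56/3, 112/5, -872/45, -6976/315, -536/45, …
ICs: h(0) = 8, h′(0) = 16.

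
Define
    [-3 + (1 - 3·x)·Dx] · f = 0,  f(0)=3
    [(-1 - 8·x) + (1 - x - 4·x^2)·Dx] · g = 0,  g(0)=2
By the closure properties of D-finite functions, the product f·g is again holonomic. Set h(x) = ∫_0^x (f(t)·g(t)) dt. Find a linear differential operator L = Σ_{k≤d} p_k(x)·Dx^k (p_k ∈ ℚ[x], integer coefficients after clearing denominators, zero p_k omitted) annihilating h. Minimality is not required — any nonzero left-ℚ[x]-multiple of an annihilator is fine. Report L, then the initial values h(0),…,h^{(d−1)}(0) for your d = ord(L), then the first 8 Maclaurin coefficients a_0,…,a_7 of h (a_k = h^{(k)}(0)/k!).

L = (-4 - 2·x + 36·x^2)·Dx + (1 - 4·x - x^2 + 12·x^3)·Dx^2  (order 2).
h: a_k = 0, 6, 12, 34, 90, 1254/5, 692, 13542/7, …
ICs: h(0) = 0, h′(0) = 6.

f: a_k = 3, 9, 27, 81, 243, 729, 2187, 6561, …
g: a_k = 2, 2, 10, 18, 58, 130, 362, 882, …
L₀ := L_f ⊗_s L_g (sym. prod.), ord ≤ 1.
Integrate: L := L₀·Dx.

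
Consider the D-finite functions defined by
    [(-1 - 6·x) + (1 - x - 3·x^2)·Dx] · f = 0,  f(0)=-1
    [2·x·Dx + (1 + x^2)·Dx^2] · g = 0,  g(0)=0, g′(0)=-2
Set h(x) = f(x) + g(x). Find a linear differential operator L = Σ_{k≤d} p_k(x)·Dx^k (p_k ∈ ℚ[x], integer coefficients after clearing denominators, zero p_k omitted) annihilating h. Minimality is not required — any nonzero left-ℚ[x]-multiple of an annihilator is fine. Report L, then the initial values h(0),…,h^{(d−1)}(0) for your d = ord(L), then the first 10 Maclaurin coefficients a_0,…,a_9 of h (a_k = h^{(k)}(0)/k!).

f: a_k = -1, -1, -4, -7, -19, -40, -97, -217, -508, -1159, …
g: a_k = 0, -2, 0, 2/3, 0, -2/5, 0, 2/7, 0, -2/9, …
f+g: L₀ = lclm(L_f,L_g), ord ≤ 1+2.
L = (-8 + 32·x + 300·x^2 + 504·x^3 + 1134·x^4 + 162·x^6)·Dx + (22 + 148·x + 184·x^2 + 576·x^3 + 441·x^4 + 918·x^5 + 27·x^6 + 162·x^7)·Dx^2 + (-4 - 6·x - 18·x^2 + 60·x^3 + 85·x^4 + 75·x^5 + 126·x^6 + 9·x^7 + 27·x^8)·Dx^3  (order 3).
h: a_k = -1, -3, -4, -19/3, -19, -202/5, -97, -1517/7, -508, -10433/9, …
ICs: h(0) = -1, h′(0) = -3, h′′(0) = -8.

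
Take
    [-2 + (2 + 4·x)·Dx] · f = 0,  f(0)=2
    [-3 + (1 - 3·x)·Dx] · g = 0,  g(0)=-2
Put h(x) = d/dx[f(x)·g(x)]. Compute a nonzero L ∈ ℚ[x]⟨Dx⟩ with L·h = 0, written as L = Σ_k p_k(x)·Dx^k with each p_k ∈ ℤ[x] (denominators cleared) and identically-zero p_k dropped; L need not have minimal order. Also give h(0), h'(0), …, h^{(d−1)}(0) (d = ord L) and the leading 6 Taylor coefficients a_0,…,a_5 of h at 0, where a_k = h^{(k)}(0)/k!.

f: a_k = 2, 2, -1, 1, -5/4, 7/4, …
g: a_k = -2, -6, -18, -54, -162, -486, …
h₀=f·g: eliminate ⇒ L₀, order ≤ 1·1.
h=h₀': d/dx-closure on L₀ ⇒ L.
L = (23 + 72·x + 27·x^2) + (-4 + x + 27·x^2 + 18·x^3)·Dx  (order 1).
h: a_k = -16, -92, -420, -1670, -6280, -45153/2, …
ICs: h(0) = -16.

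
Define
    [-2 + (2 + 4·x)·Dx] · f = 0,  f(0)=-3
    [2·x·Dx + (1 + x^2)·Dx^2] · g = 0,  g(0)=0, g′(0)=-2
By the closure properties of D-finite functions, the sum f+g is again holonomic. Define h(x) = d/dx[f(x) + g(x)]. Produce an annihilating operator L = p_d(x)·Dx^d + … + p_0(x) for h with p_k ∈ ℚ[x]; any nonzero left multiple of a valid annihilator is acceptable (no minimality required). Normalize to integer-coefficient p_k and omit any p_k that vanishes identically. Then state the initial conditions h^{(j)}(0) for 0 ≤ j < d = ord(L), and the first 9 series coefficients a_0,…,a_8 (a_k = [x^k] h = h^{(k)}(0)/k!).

L = (-2 - 10·x + 6·x^2 + 6·x^3) + (-5 - 8·x - 8·x^2 + 24·x^3 + 21·x^4)·Dx + (-1 + 6·x^2 + 6·x^3 + 7·x^4 + 6·x^5)·Dx^2  (order 2).
h: a_k = -5, 3, -5/2, 15/2, -121/8, 189/8, -661/16, 1287/16, -19561/128, …
ICs: h(0) = -5, h′(0) = 3.

f: a_k = -3, -3, 3/2, -3/2, 15/8, -21/8, 63/16, -99/16, 1287/128, …
g: a_k = 0, -2, 0, 2/3, 0, -2/5, 0, 2/7, 0, …
Weyl lclm of L_f,L_g ⇒ L₀ (ord ≤ 3).
Derive L from L₀ (diff closure).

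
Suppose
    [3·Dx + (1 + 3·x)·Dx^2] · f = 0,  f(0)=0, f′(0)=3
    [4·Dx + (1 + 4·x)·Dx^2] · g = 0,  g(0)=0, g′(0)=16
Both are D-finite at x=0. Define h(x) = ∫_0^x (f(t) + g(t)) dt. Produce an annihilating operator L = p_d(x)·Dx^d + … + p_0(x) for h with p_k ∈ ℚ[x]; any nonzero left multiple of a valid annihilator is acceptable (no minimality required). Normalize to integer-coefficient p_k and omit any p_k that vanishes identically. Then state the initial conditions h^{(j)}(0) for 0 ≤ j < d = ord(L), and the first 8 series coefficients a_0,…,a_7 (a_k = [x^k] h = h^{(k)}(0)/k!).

f: a_k = 0, 3, -9/2, 9, -81/4, 243/5, -243/2, 2187/7, …
g: a_k = 0, 16, -32, 256/3, -256, 4096/5, -8192/3, 65536/7, …
L₀ := lclm(L_f,L_g); ord L₀ ≤ 2+2.
h=∫₀ˣh₀: take L = L₀·Dx.
L = 24·Dx^2 + (14 + 48·x)·Dx^3 + (1 + 7·x + 12·x^2)·Dx^4  (order 4).
h: a_k = 0, 0, 19/2, -73/6, 283/12, -221/4, 4339/30, -17113/42, …
ICs: h(0) = 0, h′(0) = 0, h′′(0) = 19, h′′′(0) = -73.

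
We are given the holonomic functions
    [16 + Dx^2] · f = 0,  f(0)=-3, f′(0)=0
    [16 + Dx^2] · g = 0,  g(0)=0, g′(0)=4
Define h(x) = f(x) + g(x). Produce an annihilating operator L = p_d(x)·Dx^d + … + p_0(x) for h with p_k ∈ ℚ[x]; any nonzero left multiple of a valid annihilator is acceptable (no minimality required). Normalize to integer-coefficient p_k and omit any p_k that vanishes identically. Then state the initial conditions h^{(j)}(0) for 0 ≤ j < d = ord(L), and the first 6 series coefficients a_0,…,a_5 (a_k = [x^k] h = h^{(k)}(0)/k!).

f: a_k = -3, 0, 24, 0, -32, 0, …
g: a_k = 0, 4, 0, -32/3, 0, 128/15, …
f+g: L₀ = lclm(L_f,L_g), ord ≤ 2+2.
L = 16 + Dx^2  (order 2).
h: a_k = -3, 4, 24, -32/3, -32, 128/15, …
ICs: h(0) = -3, h′(0) = 4.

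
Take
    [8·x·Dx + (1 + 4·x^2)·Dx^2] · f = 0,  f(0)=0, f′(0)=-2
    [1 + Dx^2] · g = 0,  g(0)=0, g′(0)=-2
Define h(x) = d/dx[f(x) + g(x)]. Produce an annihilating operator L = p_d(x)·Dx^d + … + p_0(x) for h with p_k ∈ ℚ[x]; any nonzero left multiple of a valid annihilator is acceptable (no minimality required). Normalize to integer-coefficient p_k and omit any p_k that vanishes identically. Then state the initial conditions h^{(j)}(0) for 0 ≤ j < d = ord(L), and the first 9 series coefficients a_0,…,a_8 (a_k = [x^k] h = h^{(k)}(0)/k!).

f: a_k = 0, -2, 0, 8/3, 0, -32/5, 0, 128/7, 0, …
g: a_k = 0, -2, 0, 1/3, 0, -1/60, 0, 1/2520, 0, …
Sum ⇒ L₀ = lclm(L_f,L_g) in ℚ(x)⟨Dx⟩.
Differentiate: ansatz ord ≤ ord L₀ ⇒ L.
L = (-376·x + 1600·x^3 + 128·x^5) + (-7 + 76·x^2 + 432·x^4 + 64·x^6)·Dx + (-376·x + 1600·x^3 + 128·x^5)·Dx^2 + (-7 + 76·x^2 + 432·x^4 + 64·x^6)·Dx^3  (order 3).
h: a_k = -4, 0, 9, 0, -385/12, 0, 46081/360, 0, -10321921/20160, …
ICs: h(0) = -4, h′(0) = 0, h′′(0) = 18.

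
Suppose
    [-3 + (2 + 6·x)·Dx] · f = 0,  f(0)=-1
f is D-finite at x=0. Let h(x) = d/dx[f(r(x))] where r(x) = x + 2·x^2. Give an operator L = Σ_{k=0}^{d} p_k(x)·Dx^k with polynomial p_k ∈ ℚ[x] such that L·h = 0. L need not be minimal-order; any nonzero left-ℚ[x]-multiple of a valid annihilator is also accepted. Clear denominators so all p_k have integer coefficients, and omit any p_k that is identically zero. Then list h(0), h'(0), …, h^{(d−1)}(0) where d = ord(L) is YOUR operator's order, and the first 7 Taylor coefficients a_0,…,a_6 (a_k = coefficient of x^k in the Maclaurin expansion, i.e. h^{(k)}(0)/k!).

L = 5 + (-2 - 14·x - 36·x^2 - 48·x^3)·Dx  (order 1).
h: a_k = -3/2, -15/4, 135/16, -315/32, -2025/256, 33615/512, -292005/2048, …
ICs: h(0) = -3/2.

f: a_k = -1, -3/2, 9/8, -27/16, 405/128, -1701/256, 15309/1024, …
Substitute x→r, Dx→(1/r')Dx; clear ⇒ L₀.
Differentiate: ansatz ord ≤ ord L₀ ⇒ L.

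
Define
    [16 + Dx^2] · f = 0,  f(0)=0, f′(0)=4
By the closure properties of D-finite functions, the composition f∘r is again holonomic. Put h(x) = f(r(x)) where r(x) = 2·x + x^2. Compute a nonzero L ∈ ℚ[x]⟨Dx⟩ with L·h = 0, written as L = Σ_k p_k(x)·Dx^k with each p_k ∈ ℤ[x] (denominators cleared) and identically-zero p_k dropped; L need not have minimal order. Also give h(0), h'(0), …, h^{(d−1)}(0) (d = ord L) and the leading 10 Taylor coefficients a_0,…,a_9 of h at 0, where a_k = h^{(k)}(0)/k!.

L = (64 + 192·x + 192·x^2 + 64·x^3) - Dx + (1 + x)·Dx^2  (order 2).
h: a_k = 0, 8, 4, -256/3, -128, 3136/15, 672, 83968/315, -50176/45, -4902656/2835, …
ICs: h(0) = 0, h′(0) = 8.

f: a_k = 0, 4, 0, -32/3, 0, 128/15, 0, -1024/315, 0, 2048/2835, …
L₀ from L_f via x↦r, Dx↦r'^{-1}Dx.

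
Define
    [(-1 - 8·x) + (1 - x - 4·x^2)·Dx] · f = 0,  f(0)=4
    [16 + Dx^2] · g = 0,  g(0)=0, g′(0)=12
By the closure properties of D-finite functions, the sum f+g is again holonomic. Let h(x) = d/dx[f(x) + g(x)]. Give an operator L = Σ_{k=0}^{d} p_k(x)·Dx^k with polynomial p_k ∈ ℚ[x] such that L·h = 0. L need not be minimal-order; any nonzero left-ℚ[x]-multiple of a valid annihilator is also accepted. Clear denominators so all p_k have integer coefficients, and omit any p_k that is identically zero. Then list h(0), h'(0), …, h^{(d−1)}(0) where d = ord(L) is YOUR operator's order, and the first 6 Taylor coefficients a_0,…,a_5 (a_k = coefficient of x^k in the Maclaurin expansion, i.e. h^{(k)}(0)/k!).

f: a_k = 4, 4, 20, 36, 116, 260, …
g: a_k = 0, 12, 0, -32, 0, 128/5, …
f+g: L₀ = lclm(L_f,L_g), ord ≤ 1+2.
h₀' ⇒ L via d/dx closure of L₀.
L = (6848 + 35072·x + 150784·x^2 + 87040·x^3 + 204800·x^4 + 147456·x^5 + 196608·x^6) + (-560 - 4048·x + 5184·x^2 + 13952·x^3 + 2560·x^4 + 18432·x^5 + 57344·x^6 + 65536·x^7)·Dx + (428 + 2192·x + 9424·x^2 + 5440·x^3 + 12800·x^4 + 9216·x^5 + 12288·x^6)·Dx^2 + (-35 - 253·x + 324·x^2 + 872·x^3 + 160·x^4 + 1152·x^5 + 3584·x^6 + 4096·x^7)·Dx^3  (order 3).
h: a_k = 16, 40, 12, 464, 1428, 4344, …
ICs: h(0) = 16, h′(0) = 40, h′′(0) = 24.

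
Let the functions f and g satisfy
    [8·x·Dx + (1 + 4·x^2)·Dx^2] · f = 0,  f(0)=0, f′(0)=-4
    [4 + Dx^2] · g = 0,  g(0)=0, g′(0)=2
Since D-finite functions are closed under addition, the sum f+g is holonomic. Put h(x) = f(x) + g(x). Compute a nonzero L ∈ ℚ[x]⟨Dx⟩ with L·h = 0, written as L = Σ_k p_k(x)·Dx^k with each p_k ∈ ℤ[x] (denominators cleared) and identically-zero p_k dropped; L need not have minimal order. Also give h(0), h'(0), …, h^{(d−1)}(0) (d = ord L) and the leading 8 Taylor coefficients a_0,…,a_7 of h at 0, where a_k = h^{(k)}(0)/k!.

L = (-352·x + 1792·x^3 + 512·x^5)·Dx + (-4 + 112·x^2 + 576·x^4 + 256·x^6)·Dx^2 + (-88·x + 448·x^3 + 128·x^5)·Dx^3 + (-1 + 28·x^2 + 144·x^4 + 64·x^6)·Dx^4  (order 4).
h: a_k = 0, -2, 0, 4, 0, -188/15, 0, 11512/315, …
ICs: h(0) = 0, h′(0) = -2, h′′(0) = 0, h′′′(0) = 24.

f: a_k = 0, -4, 0, 16/3, 0, -64/5, 0, 256/7, …
g: a_k = 0, 2, 0, -4/3, 0, 4/15, 0, -8/315, …
Sum ⇒ L₀ = lclm(L_f,L_g) in ℚ(x)⟨Dx⟩.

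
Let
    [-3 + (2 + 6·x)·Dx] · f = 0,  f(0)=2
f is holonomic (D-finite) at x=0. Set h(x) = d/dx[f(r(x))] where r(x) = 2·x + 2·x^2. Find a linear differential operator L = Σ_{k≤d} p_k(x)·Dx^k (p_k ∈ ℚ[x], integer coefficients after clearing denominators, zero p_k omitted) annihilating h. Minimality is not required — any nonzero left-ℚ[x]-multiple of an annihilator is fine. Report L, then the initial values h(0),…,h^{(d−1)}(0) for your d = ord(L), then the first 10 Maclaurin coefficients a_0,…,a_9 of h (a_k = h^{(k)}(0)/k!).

L = -1 + (-1 - 8·x - 18·x^2 - 12·x^3)·Dx  (order 1).
h: a_k = 6, -6, 27, -117, 2025/4, -8829/4, 77679/8, -344493/8, 12306249/64, -55266705/64, …
ICs: h(0) = 6.

f: a_k = 2, 3, -9/4, 27/8, -405/64, 1701/128, -15309/512, 72171/1024, -2814669/16384, 14073345/32768, …
L₀ from L_f via x↦r, Dx↦r'^{-1}Dx.
Differentiate: ansatz ord ≤ ord L₀ ⇒ L.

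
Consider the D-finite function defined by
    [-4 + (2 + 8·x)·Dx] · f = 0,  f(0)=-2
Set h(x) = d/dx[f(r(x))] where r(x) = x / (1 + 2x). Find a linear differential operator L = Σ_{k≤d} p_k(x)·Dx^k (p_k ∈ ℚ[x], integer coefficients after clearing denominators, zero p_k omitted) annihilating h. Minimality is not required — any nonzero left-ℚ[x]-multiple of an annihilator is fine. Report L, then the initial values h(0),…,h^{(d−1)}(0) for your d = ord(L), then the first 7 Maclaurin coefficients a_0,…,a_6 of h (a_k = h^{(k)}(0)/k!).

f: a_k = -2, -4, 4, -8, 20, -56, 168, …
Change of var in L_f (x↦r) gives L₀.
Differentiate: ansatz ord ≤ ord L₀ ⇒ L.
L = (-6 - 24·x) + (-1 - 8·x - 12·x^2)·Dx  (order 1).
h: a_k = -4, 24, -120, 592, -3000, 15696, -84336, …
ICs: h(0) = -4.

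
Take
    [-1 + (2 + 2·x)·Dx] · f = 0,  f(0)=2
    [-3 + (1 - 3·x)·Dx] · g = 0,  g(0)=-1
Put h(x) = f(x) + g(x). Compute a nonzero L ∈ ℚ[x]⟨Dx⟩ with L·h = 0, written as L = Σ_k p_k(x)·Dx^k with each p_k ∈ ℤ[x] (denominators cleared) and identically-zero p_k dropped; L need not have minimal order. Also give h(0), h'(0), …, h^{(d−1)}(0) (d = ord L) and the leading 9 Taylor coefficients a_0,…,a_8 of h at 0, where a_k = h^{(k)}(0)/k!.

f: a_k = 2, 1, -1/4, 1/8, -5/64, 7/128, -21/512, 33/1024, -429/16384, …
g: a_k = -1, -3, -9, -27, -81, -243, -729, -2187, -6561, …
Weyl lclm of L_f,L_g ⇒ L₀ (ord ≤ 2).
L = (39 + 27·x) + (-73 - 138·x - 81·x^2)·Dx + (10 - 2·x - 66·x^2 - 54·x^3)·Dx^2  (order 2).
h: a_k = 1, -2, -37/4, -215/8, -5189/64, -31097/128, -373269/512, -2239455/1024, -107495853/16384, …
ICs: h(0) = 1, h′(0) = -2.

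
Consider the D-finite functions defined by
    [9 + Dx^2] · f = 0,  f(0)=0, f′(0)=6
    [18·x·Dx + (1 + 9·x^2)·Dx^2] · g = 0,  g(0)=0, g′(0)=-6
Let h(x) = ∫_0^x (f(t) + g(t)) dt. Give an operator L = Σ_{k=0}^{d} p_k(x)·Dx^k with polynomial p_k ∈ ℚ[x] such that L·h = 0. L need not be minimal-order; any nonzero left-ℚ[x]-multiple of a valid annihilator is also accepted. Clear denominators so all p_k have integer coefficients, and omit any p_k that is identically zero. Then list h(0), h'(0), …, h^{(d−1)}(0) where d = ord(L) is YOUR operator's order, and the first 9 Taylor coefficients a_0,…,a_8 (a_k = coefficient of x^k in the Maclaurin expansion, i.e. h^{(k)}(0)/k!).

L = (-1782·x + 20412·x^3 + 13122·x^5)·Dx^2 + (-9 + 567·x^2 + 6561·x^4 + 6561·x^6)·Dx^3 + (-198·x + 2268·x^3 + 1458·x^5)·Dx^4 + (-1 + 63·x^2 + 729·x^4 + 729·x^6)·Dx^5  (order 5).
h: a_k = 0, 0, 0, 0, 9/4, 0, -621/40, 0, 174717/2240, …
ICs: h(0) = 0, h′(0) = 0, h′′(0) = 0, h′′′(0) = 0, h′′′′(0) = 54.

f: a_k = 0, 6, 0, -9, 0, 81/20, 0, -243/280, 0, …
g: a_k = 0, -6, 0, 18, 0, -486/5, 0, 4374/7, 0, …
f+g: L₀ = lclm(L_f,L_g), ord ≤ 2+2.
h=∫₀ˣh₀: take L = L₀·Dx.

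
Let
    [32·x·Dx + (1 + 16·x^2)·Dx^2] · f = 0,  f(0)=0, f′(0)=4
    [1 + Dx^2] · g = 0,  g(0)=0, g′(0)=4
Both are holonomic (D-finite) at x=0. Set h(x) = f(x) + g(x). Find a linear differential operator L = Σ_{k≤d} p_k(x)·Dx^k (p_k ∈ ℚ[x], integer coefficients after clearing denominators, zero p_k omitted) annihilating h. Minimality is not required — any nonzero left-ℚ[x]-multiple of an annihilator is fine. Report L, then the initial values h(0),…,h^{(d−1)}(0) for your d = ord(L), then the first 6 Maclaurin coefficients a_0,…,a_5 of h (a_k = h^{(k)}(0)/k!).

L = (-6112·x + 99328·x^3 + 8192·x^5)·Dx + (-31 + 1072·x^2 + 25344·x^4 + 4096·x^6)·Dx^2 + (-6112·x + 99328·x^3 + 8192·x^5)·Dx^3 + (-31 + 1072·x^2 + 25344·x^4 + 4096·x^6)·Dx^4  (order 4).
h: a_k = 0, 8, 0, -22, 0, 1229/6, …
ICs: h(0) = 0, h′(0) = 8, h′′(0) = 0, h′′′(0) = -132.

f: a_k = 0, 4, 0, -64/3, 0, 1024/5, …
g: a_k = 0, 4, 0, -2/3, 0, 1/30, …
h₀=f+g: left-lcm gives L₀, ord ≤ 4.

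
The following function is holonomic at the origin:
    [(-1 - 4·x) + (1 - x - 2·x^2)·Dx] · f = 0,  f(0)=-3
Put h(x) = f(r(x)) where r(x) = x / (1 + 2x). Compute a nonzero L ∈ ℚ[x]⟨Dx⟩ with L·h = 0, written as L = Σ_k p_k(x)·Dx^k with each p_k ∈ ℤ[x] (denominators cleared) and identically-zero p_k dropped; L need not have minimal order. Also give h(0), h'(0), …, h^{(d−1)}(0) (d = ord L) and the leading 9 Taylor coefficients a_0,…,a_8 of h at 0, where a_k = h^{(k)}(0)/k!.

f: a_k = -3, -3, -9, -15, -33, -63, -129, -255, -513, …
Substitute x→r, Dx→(1/r')Dx; clear ⇒ L₀.
L = (-1 - 6·x) + (1 + 5·x + 6·x^2)·Dx  (order 1).
h: a_k = -3, -3, -3, 9, -27, 81, -243, 729, -2187, …
ICs: h(0) = -3.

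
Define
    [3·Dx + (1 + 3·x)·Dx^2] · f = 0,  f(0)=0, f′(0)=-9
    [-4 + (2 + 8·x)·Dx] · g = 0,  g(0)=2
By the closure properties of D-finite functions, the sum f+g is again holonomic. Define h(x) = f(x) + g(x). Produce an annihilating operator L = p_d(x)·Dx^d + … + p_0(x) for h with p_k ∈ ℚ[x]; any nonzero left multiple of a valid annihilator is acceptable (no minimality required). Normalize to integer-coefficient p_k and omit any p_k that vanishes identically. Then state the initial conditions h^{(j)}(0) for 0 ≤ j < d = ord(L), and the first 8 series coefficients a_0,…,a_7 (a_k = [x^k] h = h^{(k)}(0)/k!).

L = 36·x·Dx + (6 + 72·x + 180·x^2)·Dx^2 + (1 + 13·x + 54·x^2 + 72·x^3)·Dx^3  (order 3).
h: a_k = 2, -5, 19/2, -19, 163/4, -449/5, 393/2, -2865/7, …
ICs: h(0) = 2, h′(0) = -5, h′′(0) = 19.

f: a_k = 0, -9, 27/2, -27, 243/4, -729/5, 729/2, -6561/7, …
g: a_k = 2, 4, -4, 8, -20, 56, -168, 528, …
Sum ⇒ L₀ = lclm(L_f,L_g) in ℚ(x)⟨Dx⟩.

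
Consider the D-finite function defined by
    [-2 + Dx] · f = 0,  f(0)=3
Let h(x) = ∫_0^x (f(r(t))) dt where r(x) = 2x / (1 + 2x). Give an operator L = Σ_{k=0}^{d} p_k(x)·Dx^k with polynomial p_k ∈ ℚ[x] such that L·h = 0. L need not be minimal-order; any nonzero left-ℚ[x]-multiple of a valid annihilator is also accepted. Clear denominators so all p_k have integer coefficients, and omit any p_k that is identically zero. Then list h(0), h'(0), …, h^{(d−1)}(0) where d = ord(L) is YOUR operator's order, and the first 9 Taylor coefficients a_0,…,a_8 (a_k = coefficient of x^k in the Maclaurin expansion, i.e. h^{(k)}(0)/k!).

L = -4·Dx + (1 + 4·x + 4·x^2)·Dx^2  (order 2).
h: a_k = 0, 3, 6, 0, -4, 32/5, -32/5, 256/105, 160/21, …
ICs: h(0) = 0, h′(0) = 3.

f: a_k = 3, 6, 6, 4, 2, 4/5, 4/15, 8/105, 2/105, …
L₀ from L_f via x↦r, Dx↦r'^{-1}Dx.
Integrate: L := L₀·Dx.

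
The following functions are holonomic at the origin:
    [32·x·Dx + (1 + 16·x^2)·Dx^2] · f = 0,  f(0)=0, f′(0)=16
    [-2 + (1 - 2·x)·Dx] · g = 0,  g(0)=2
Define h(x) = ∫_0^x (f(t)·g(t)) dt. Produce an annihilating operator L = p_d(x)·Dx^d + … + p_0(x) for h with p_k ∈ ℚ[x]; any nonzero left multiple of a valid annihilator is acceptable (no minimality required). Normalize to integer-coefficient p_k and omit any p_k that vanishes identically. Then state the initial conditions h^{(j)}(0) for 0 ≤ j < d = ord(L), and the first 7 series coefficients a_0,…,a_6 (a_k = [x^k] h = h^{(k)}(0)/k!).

f: a_k = 0, 16, 0, -256/3, 0, 4096/5, 0, …
g: a_k = 2, 4, 8, 16, 32, 64, 128, …
f·g: L₀ = L_f ⊗_s L_g, ord ≤ 2·1.
h=∫h₀ ⇒ L = L₀·Dx.
L = 64·x·Dx + (4 - 32·x + 128·x^2)·Dx^2 + (-1 + 2·x - 16·x^2 + 32·x^3)·Dx^3  (order 3).
h: a_k = 0, 0, 16, 64/3, -32/3, -256/15, 11008/45, …
ICs: h(0) = 0, h′(0) = 0, h′′(0) = 32.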